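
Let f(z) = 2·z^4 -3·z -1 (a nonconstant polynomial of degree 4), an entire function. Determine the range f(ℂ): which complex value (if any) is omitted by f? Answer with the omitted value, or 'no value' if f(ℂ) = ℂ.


Little Picard bounds the complement of f(ℂ) to at most one point.
For every w ∈ ℂ, the equation p(z) − w = 0 is a nonconstant polynomial in z and hence has at least one root by the fundamental theorem of algebra. So p is surjective onto ℂ, omitting no value.

Omitted value: no value.


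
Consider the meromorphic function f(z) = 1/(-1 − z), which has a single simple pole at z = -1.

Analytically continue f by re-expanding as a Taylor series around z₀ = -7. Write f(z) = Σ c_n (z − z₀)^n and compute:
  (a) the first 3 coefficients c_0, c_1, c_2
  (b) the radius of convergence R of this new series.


Let w = z − z₀, so z = z₀ + w.
Then -1 − z = -1 − (z₀ + w) = (-1 − z₀) − w = 6 − w.
f(z) = 1/(6 − w) = (1/(6)) · 1/(1 − w/(6)) = Σ_{n≥0} w^n / (6)^(n+1).
So c_n = 1/(6)^(n+1):
  c_0 = 1/(6)^1 = 1/6.
  c_1 = 1/(6)^2 = 1/36.
  c_2 = 1/(6)^3 = 1/216.
The series is valid for |w/d| < 1, i.e. |z − z₀| < |d|.
Radius of convergence: R = |-1 − z₀| = |6| = 6 (distance from z₀ to the singularity z = -1).

c_0 = 1/6, c_1 = 1/36, c_2 = 1/216; R = 6.


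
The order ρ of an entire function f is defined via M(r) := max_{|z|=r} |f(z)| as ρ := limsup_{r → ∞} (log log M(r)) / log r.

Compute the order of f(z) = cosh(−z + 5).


cosh(w) is a linear combination of e^{iw} and e^{−iw} (or e^w, e^{−w} in the hyperbolic case), so |cosh(w)| ≤ e^{|w|}. With w = −z + 5, |w| ≤ 1|z| + 5 = 1r + 5 on |z| = r, giving M(r) ≤ e^{1r + 5}, so ρ ≤ 1. On a suitable ray (z = it for sin/cos; z = t for sinh/cosh, t real → ∞), |cosh(−z + 5)| grows like e^{1|t|}/2, so ρ ≥ 1. Hence ρ = 1.
Therefore ρ = 1.

Order ρ = 1.


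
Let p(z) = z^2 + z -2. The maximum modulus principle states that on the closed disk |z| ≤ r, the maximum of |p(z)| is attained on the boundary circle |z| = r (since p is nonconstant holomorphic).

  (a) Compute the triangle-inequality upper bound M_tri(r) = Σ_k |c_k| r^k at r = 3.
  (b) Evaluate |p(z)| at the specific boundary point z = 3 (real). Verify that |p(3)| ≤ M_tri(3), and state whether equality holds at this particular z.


Coefficients: c_0 = -2, c_1 = 1, c_2 = 1. Radius r = 3.
Part (a). Triangle bound: M_tri(r) = Σ_k |c_k| r^k
  = |-2|·3^0 + |1|·3^1 + |1|·3^2
  = 2 + 3 + 9 = 14.
This bounds M(r) := max_{|z|=r} |p(z)| from above; equality holds iff all terms c_k z^k can be made to align in phase at a single z on |z|=r.
Part (b). At z = 3 (real, on the circle |z| = r):
  p(3) = (-2)·3^0 + (1)·3^1 + (1)·3^2 = 10.
  |p(3)| = 10.
Check: |p(3)| = 10 ≤ 14 = M_tri(3). ✓ Equality does not hold at z = 3 (the coefficients have mixed signs, so the terms do not all align in phase there).

M_tri(3) = 14; |p(3)| = 10; equality at z=3: no.


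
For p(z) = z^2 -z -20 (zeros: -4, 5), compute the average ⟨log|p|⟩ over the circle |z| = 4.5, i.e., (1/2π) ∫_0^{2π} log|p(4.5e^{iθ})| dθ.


Zeros: -4, 5; r = 4.5.
Inside |z| < r: -4. Outside (|z| ≥ r): 5.
p(0) = -20, so log|p(0)| = log(20) = 2.9957.
Apply Jensen: I(r) = log|p(0)| + Σ_k log(r/|z_k|), summed over zeros inside |z| < r.
  log(r/|z_k|) for z_k = -4: log(4.5/4) = 0.1178
  Outside zeros (5) contribute nothing to the Jensen sum.
Sum over inside zeros: 0.1178.
I(r) = log|p(0)| + (inside sum) = 2.9957 + 0.1178 = 3.1135.
Note: since some zeros are outside |z| ≤ r, the simplified n·log(r) form does NOT apply — only the inside zeros contribute.

I(r) ≈ 3.1135.


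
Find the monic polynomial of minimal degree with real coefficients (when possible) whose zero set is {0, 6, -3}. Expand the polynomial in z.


The polynomial is p(z) = ∏_{α ∈ S} (z − α), where S = {0, 6, -3}.
Expanding the product yields: p(z) = z^3 -3·z^2 -18·z.
The resulting polynomial has degree 3 and real coefficients as required.

p(z) = z^3 -3·z^2 -18·z.


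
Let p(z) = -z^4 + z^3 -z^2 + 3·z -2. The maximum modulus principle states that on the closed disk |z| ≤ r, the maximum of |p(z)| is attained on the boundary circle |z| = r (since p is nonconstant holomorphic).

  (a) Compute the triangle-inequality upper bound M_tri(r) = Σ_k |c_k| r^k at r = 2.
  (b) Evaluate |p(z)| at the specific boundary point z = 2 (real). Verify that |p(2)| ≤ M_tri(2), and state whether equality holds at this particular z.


Coefficients: c_0 = -2, c_1 = 3, c_2 = -1, c_3 = 1, c_4 = -1. Radius r = 2.
Part (a). Triangle bound: M_tri(r) = Σ_k |c_k| r^k
  = |-2|·2^0 + |3|·2^1 + |-1|·2^2 + |1|·2^3 + |-1|·2^4
  = 2 + 6 + 4 + 8 + 16 = 36.
This bounds M(r) := max_{|z|=r} |p(z)| from above; equality holds iff all terms c_k z^k can be made to align in phase at a single z on |z|=r.
Part (b). At z = 2 (real, on the circle |z| = r):
  p(2) = (-2)·2^0 + (3)·2^1 + (-1)·2^2 + (1)·2^3 + (-1)·2^4 = -8.
  |p(2)| = 8.
Check: |p(2)| = 8 ≤ 36 = M_tri(2). ✓ Equality does not hold at z = 2 (the coefficients have mixed signs, so the terms do not all align in phase there).

M_tri(2) = 36; |p(2)| = 8; equality at z=2: no.


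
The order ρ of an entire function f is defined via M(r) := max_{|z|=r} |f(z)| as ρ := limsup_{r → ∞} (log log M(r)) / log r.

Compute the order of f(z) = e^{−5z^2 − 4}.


|e^{−5z^2 − 4}| = e^{Re(-5·z^2) + -4} ≤ e^{5|z|^2 + -4} = e^{5r^2 + -4} on |z| = r, so ρ ≤ 2. Choosing z on |z|=r so that -5·z^2 is real positive (always possible by picking arg z appropriately) gives |f(z)| = e^{5r^2 + -4}, matching the bound. The additive constant -4 does not affect log log M(r) ~ 2·log r. Hence ρ = 2.
Therefore ρ = 2.

Order ρ = 2.


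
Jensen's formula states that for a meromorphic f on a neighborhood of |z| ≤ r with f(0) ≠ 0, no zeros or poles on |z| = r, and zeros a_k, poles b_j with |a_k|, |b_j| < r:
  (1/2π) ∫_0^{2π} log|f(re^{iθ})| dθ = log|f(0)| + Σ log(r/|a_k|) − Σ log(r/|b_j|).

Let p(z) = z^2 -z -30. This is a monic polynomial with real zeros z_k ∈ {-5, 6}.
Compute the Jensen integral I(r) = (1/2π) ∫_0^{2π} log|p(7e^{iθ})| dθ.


Zeros: -5, 6; r = 7.
Inside |z| < r: -5, 6. Outside (|z| ≥ r): ∅.
p(0) = -30, so log|p(0)| = log(30) = 3.4012.
Apply Jensen: I(r) = log|p(0)| + Σ_k log(r/|z_k|), summed over zeros inside |z| < r.
  log(r/|z_k|) for z_k = -5: log(7/5) = 0.3365
  log(r/|z_k|) for z_k = 6: log(7/6) = 0.1542
Sum over inside zeros: 0.4906.
I(r) = log|p(0)| + (inside sum) = 3.4012 + 0.4906 = 3.8918.
Closed form (all zeros inside, monic): I(r) = n·log(r) = 2·log(7) = 3.8918. ✓

I(r) ≈ 3.8918.


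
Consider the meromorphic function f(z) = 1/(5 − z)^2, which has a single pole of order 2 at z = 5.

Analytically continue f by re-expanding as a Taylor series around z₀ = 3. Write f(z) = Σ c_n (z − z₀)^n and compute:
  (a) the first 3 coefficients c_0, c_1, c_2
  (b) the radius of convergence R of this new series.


Let w = z − z₀, so z = z₀ + w.
Then 5 − z = 5 − (z₀ + w) = (5 − z₀) − w = 2 − w.
f(z) = 1/(2 − w)^2 = (1/(2)^2) · (1 − w/(2))^{−2}.
By the binomial series (1−u)^{−2} = Σ_{n≥0} C(n+1, 1) u^n for |u|<1, with u = w/(2):
  c_n = C(n+1, 1) / (2)^(n+2).
  c_0 = 1/(2)^2 = 1/4.
  c_1 = 2/(2)^3 = 1/4.
  c_2 = 3/(2)^4 = 3/16.
The series is valid for |w/d| < 1, i.e. |z − z₀| < |d|.
Radius of convergence: R = |5 − z₀| = |2| = 2 (distance from z₀ to the singularity z = 5).

c_0 = 1/4, c_1 = 1/4, c_2 = 3/16; R = 2.


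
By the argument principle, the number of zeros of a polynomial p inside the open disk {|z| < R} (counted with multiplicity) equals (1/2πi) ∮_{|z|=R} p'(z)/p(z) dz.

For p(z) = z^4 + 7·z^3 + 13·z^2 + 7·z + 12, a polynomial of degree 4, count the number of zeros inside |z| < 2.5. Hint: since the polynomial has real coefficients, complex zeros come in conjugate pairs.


The zeros of p are: -3, -4, (0 + 1i), (0 - 1i).
Their magnitudes are: 3, 4, 1, 1.
Zeros with |z| < R = 2.5: (0 + 1i), (0 - 1i).
Count = 2.
By the argument principle, (1/2πi) ∮_{|z|=R} p'(z)/p(z) dz equals exactly this count.

Number of zeros inside |z| < 2.5: 2.


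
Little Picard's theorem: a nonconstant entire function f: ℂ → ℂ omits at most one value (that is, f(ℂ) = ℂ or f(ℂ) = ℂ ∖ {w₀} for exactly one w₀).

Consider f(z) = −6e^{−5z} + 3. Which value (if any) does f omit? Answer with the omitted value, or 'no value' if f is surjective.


Little Picard bounds the complement of f(ℂ) to at most one point.
e^{−5z} is never zero on ℂ, so -6·e^{−5z} takes every value in ℂ ∖ {0}. Adding 3 shifts the range to ℂ ∖ {3}. Thus f omits exactly the value 3.

Omitted value: 3.


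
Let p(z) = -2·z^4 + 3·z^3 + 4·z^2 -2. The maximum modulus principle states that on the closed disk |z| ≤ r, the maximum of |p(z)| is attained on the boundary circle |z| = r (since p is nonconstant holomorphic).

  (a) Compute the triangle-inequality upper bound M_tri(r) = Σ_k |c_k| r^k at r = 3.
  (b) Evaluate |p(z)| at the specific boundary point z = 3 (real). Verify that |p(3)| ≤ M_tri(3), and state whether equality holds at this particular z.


Coefficients: c_0 = -2, c_1 = 0, c_2 = 4, c_3 = 3, c_4 = -2. Radius r = 3.
Part (a). Triangle bound: M_tri(r) = Σ_k |c_k| r^k
  = |-2|·3^0 + |0|·3^1 + |4|·3^2 + |3|·3^3 + |-2|·3^4
  = 2 + 0 + 36 + 81 + 162 = 281.
This bounds M(r) := max_{|z|=r} |p(z)| from above; equality holds iff all terms c_k z^k can be made to align in phase at a single z on |z|=r.
Part (b). At z = 3 (real, on the circle |z| = r):
  p(3) = (-2)·3^0 + (0)·3^1 + (4)·3^2 + (3)·3^3 + (-2)·3^4 = -47.
  |p(3)| = 47.
Check: |p(3)| = 47 ≤ 281 = M_tri(3). ✓ Equality does not hold at z = 3 (the coefficients have mixed signs, so the terms do not all align in phase there).

M_tri(3) = 281; |p(3)| = 47; equality at z=3: no.


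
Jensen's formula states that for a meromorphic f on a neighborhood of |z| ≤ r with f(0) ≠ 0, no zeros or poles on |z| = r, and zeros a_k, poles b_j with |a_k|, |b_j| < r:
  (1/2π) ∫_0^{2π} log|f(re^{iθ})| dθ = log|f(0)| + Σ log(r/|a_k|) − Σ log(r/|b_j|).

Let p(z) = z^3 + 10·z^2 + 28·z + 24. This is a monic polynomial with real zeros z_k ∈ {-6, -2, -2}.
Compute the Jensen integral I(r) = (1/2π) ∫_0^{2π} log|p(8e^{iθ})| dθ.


Zeros: -6, -2, -2; r = 8.
Inside |z| < r: -6, -2, -2. Outside (|z| ≥ r): ∅.
p(0) = 24, so log|p(0)| = log(24) = 3.1781.
Apply Jensen: I(r) = log|p(0)| + Σ_k log(r/|z_k|), summed over zeros inside |z| < r.
  log(r/|z_k|) for z_k = -6: log(8/6) = 0.2877
  log(r/|z_k|) for z_k = -2: log(8/2) = 1.3863
  log(r/|z_k|) for z_k = -2: log(8/2) = 1.3863
Sum over inside zeros: 3.0603.
I(r) = log|p(0)| + (inside sum) = 3.1781 + 3.0603 = 6.2383.
Closed form (all zeros inside, monic): I(r) = n·log(r) = 3·log(8) = 6.2383. ✓

I(r) ≈ 6.2383.


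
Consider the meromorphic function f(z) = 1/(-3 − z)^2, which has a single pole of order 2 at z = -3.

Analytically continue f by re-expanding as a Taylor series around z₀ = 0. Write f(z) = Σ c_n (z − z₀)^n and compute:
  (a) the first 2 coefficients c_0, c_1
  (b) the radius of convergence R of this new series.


Let w = z − z₀, so z = z₀ + w.
Then -3 − z = -3 − (z₀ + w) = (-3 − z₀) − w = -3 − w.
f(z) = 1/(-3 − w)^2 = (1/(-3)^2) · (1 − w/(-3))^{−2}.
By the binomial series (1−u)^{−2} = Σ_{n≥0} C(n+1, 1) u^n for |u|<1, with u = w/(-3):
  c_n = C(n+1, 1) / (-3)^(n+2).
  c_0 = 1/(-3)^2 = 1/9.
  c_1 = 2/(-3)^3 = -2/27.
The series is valid for |w/d| < 1, i.e. |z − z₀| < |d|.
Radius of convergence: R = |-3 − z₀| = |-3| = 3 (distance from z₀ to the singularity z = -3).

c_0 = 1/9, c_1 = -2/27; R = 3.


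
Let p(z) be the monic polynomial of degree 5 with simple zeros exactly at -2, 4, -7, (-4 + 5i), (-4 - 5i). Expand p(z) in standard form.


The polynomial is p(z) = ∏_{α ∈ S} (z − α), where S = {-2, 4, -7, (-4 + 5i), (-4 - 5i)}.
Expanding the product yields: p(z) = z^5 + 13·z^4 + 59·z^3 -27·z^2 -1350·z -2296.
Note conjugate pairs combine to real quadratics: (z − (-4+5i))(z − (-4−5i)) = z² + 8z + 41.
The resulting polynomial has degree 5 and real coefficients as required.

p(z) = z^5 + 13·z^4 + 59·z^3 -27·z^2 -1350·z -2296.


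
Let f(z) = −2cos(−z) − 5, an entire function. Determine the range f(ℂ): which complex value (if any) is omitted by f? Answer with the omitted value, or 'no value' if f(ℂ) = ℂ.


Little Picard bounds the complement of f(ℂ) to at most one point.
cos is entire and surjective onto ℂ: for every w ∈ ℂ, cos(ζ) = w has a solution ζ ∈ ℂ (e.g., via the complex inverse arccos). With ζ = −z this gives z = ζ/(-1). Then -2·cos(−z) takes every value in -2·ℂ = ℂ, and adding -5 is a bijection of ℂ. So f is surjective and omits no value. (Note: only on the real line is cos bounded by [−1, 1].)

Omitted value: no value.


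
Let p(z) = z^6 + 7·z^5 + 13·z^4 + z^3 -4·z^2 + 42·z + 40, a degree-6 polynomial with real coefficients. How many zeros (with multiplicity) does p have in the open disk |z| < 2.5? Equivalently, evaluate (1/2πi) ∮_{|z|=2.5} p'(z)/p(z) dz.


The zeros of p are: (-2 + 1i), (-2 - 1i), (1 + 1i), (1 - 1i), -1, -4.
Their magnitudes are: 2.236, 2.236, 1.414, 1.414, 1, 4.
Zeros with |z| < R = 2.5: (-2 + 1i), (-2 - 1i), (1 + 1i), (1 - 1i), -1.
Count = 5.
By the argument principle, (1/2πi) ∮_{|z|=R} p'(z)/p(z) dz equals exactly this count.

Number of zeros inside |z| < 2.5: 5.


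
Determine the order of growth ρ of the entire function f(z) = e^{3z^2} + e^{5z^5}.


Each summand is entire of order 2 and 5 respectively (as in the single-exponential case). The order of a sum is at most the max of the orders, so ρ ≤ 5. For the lower bound: on |z|=r choose arg z so that 5z^5 is real positive; then |e^{5z^5}| = e^{5r^5} while |e^{3z^2}| ≤ e^{3r^2} = o(e^{5r^5}). So |f| ≥ e^{5r^5}(1 − o(1)) and ρ ≥ 5. Hence ρ = max(2, 5) = 5.
Therefore ρ = 5.

Order ρ = 5.


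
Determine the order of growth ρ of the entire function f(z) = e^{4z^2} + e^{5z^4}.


Each summand is entire of order 2 and 4 respectively (as in the single-exponential case). The order of a sum is at most the max of the orders, so ρ ≤ 4. For the lower bound: on |z|=r choose arg z so that 5z^4 is real positive; then |e^{5z^4}| = e^{5r^4} while |e^{4z^2}| ≤ e^{4r^2} = o(e^{5r^4}). So |f| ≥ e^{5r^4}(1 − o(1)) and ρ ≥ 4. Hence ρ = max(2, 4) = 4.
Therefore ρ = 4.

Order ρ = 4.


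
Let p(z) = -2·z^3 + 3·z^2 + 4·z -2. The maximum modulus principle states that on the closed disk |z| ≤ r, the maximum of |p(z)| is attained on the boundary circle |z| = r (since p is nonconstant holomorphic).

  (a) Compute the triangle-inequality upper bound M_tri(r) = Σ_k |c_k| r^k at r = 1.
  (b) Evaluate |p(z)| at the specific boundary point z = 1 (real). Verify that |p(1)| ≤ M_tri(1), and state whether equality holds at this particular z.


Coefficients: c_0 = -2, c_1 = 4, c_2 = 3, c_3 = -2. Radius r = 1.
Part (a). Triangle bound: M_tri(r) = Σ_k |c_k| r^k
  = |-2|·1^0 + |4|·1^1 + |3|·1^2 + |-2|·1^3
  = 2 + 4 + 3 + 2 = 11.
This bounds M(r) := max_{|z|=r} |p(z)| from above; equality holds iff all terms c_k z^k can be made to align in phase at a single z on |z|=r.
Part (b). At z = 1 (real, on the circle |z| = r):
  p(1) = (-2)·1^0 + (4)·1^1 + (3)·1^2 + (-2)·1^3 = 3.
  |p(1)| = 3.
Check: |p(1)| = 3 ≤ 11 = M_tri(1). ✓ Equality does not hold at z = 1 (the coefficients have mixed signs, so the terms do not all align in phase there).

M_tri(1) = 11; |p(1)| = 3; equality at z=1: no.


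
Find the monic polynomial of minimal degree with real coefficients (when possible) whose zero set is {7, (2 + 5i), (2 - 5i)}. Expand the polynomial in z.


The polynomial is p(z) = ∏_{α ∈ S} (z − α), where S = {7, (2 + 5i), (2 - 5i)}.
Expanding the product yields: p(z) = z^3 -11·z^2 + 57·z -203.
Note conjugate pairs combine to real quadratics: (z − (2+5i))(z − (2−5i)) = z² − 4z + 29.
The resulting polynomial has degree 3 and real coefficients as required.

p(z) = z^3 -11·z^2 + 57·z -203.


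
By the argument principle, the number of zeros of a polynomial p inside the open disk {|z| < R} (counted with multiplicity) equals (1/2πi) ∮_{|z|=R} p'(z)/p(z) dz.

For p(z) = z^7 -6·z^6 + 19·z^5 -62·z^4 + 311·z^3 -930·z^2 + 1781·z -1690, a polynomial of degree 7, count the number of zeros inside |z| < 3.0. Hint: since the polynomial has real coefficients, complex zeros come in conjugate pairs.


The zeros of p are: 2, (-2 + 3i), (-2 - 3i), (3 + 2i), (3 - 2i), (1 + 2i), (1 - 2i).
Their magnitudes are: 2, 3.606, 3.606, 3.606, 3.606, 2.236, 2.236.
Zeros with |z| < R = 3.0: 2, (1 + 2i), (1 - 2i).
Count = 3.
By the argument principle, (1/2πi) ∮_{|z|=R} p'(z)/p(z) dz equals exactly this count.

Number of zeros inside |z| < 3.0: 3.


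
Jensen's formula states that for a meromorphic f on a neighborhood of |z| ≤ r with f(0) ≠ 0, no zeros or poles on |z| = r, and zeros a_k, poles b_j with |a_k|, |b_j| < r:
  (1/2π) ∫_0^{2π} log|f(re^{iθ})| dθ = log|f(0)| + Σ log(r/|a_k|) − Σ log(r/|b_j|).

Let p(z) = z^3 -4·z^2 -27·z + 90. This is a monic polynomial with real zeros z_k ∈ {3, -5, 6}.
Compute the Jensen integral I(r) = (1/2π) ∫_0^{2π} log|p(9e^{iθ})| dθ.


Zeros: -5, 3, 6; r = 9.
Inside |z| < r: -5, 3, 6. Outside (|z| ≥ r): ∅.
p(0) = 90, so log|p(0)| = log(90) = 4.4998.
Apply Jensen: I(r) = log|p(0)| + Σ_k log(r/|z_k|), summed over zeros inside |z| < r.
  log(r/|z_k|) for z_k = 3: log(9/3) = 1.0986
  log(r/|z_k|) for z_k = -5: log(9/5) = 0.5878
  log(r/|z_k|) for z_k = 6: log(9/6) = 0.4055
Sum over inside zeros: 2.0919.
I(r) = log|p(0)| + (inside sum) = 4.4998 + 2.0919 = 6.5917.
Closed form (all zeros inside, monic): I(r) = n·log(r) = 3·log(9) = 6.5917. ✓

I(r) ≈ 6.5917.


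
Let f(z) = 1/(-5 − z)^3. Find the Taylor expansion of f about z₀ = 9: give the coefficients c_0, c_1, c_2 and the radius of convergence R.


Let w = z − z₀, so z = z₀ + w.
Then -5 − z = -5 − (z₀ + w) = (-5 − z₀) − w = -14 − w.
f(z) = 1/(-14 − w)^3 = (1/(-14)^3) · (1 − w/(-14))^{−3}.
By the binomial series (1−u)^{−3} = Σ_{n≥0} C(n+2, 2) u^n for |u|<1, with u = w/(-14):
  c_n = C(n+2, 2) / (-14)^(n+3).
  c_0 = 1/(-14)^3 = -1/2744.
  c_1 = 3/(-14)^4 = 3/38416.
  c_2 = 6/(-14)^5 = -3/268912.
The series is valid for |w/d| < 1, i.e. |z − z₀| < |d|.
Radius of convergence: R = |-5 − z₀| = |-14| = 14 (distance from z₀ to the singularity z = -5).

c_0 = -1/2744, c_1 = 3/38416, c_2 = -3/268912; R = 14.


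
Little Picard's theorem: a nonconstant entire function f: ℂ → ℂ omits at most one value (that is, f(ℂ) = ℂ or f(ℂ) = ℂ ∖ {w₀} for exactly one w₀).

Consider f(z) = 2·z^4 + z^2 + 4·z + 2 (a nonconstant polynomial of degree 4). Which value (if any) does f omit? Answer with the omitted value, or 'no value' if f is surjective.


Little Picard bounds the complement of f(ℂ) to at most one point.
For every w ∈ ℂ, the equation p(z) − w = 0 is a nonconstant polynomial in z and hence has at least one root by the fundamental theorem of algebra. So p is surjective onto ℂ, omitting no value.

Omitted value: no value.


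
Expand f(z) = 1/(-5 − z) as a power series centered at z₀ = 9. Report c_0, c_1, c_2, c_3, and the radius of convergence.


Let w = z − z₀, so z = z₀ + w.
Then -5 − z = -5 − (z₀ + w) = (-5 − z₀) − w = -14 − w.
f(z) = 1/(-14 − w) = (1/(-14)) · 1/(1 − w/(-14)) = Σ_{n≥0} w^n / (-14)^(n+1).
So c_n = 1/(-14)^(n+1):
  c_0 = 1/(-14)^1 = -1/14.
  c_1 = 1/(-14)^2 = 1/196.
  c_2 = 1/(-14)^3 = -1/2744.
  c_3 = 1/(-14)^4 = 1/38416.
The series is valid for |w/d| < 1, i.e. |z − z₀| < |d|.
Radius of convergence: R = |-5 − z₀| = |-14| = 14 (distance from z₀ to the singularity z = -5).

c_0 = -1/14, c_1 = 1/196, c_2 = -1/2744, c_3 = 1/38416; R = 14.


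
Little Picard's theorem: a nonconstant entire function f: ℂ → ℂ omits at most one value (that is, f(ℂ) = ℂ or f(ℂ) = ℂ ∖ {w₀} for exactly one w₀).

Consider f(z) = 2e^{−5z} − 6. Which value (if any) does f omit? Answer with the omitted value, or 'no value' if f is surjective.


Little Picard bounds the complement of f(ℂ) to at most one point.
e^{−5z} is never zero on ℂ, so 2·e^{−5z} takes every value in ℂ ∖ {0}. Adding -6 shifts the range to ℂ ∖ {-6}. Thus f omits exactly the value -6.

Omitted value: -6.


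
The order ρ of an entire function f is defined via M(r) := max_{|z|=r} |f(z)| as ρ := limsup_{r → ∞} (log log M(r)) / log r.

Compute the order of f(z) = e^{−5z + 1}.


|e^{−5z + 1}| = e^{Re(-5·z) + 1} ≤ e^{5|z|^1 + 1} = e^{5r^1 + 1} on |z| = r, so ρ ≤ 1. Choosing z on |z|=r so that -5·z is real positive (always possible by picking arg z appropriately) gives |f(z)| = e^{5r^1 + 1}, matching the bound. The additive constant 1 does not affect log log M(r) ~ 1·log r. Hence ρ = 1.
Therefore ρ = 1.

Order ρ = 1.


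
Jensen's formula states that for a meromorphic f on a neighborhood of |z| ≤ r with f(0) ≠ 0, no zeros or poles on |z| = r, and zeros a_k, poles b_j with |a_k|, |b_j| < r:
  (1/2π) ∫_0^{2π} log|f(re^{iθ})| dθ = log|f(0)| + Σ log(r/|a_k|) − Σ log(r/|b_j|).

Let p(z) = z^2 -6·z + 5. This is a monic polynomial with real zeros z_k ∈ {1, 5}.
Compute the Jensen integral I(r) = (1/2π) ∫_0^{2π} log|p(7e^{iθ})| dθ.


Zeros: 1, 5; r = 7.
Inside |z| < r: 1, 5. Outside (|z| ≥ r): ∅.
p(0) = 5, so log|p(0)| = log(5) = 1.6094.
Apply Jensen: I(r) = log|p(0)| + Σ_k log(r/|z_k|), summed over zeros inside |z| < r.
  log(r/|z_k|) for z_k = 1: log(7/1) = 1.9459
  log(r/|z_k|) for z_k = 5: log(7/5) = 0.3365
Sum over inside zeros: 2.2824.
I(r) = log|p(0)| + (inside sum) = 1.6094 + 2.2824 = 3.8918.
Closed form (all zeros inside, monic): I(r) = n·log(r) = 2·log(7) = 3.8918. ✓

I(r) ≈ 3.8918.


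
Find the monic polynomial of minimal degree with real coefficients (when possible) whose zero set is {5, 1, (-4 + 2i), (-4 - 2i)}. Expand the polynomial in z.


The polynomial is p(z) = ∏_{α ∈ S} (z − α), where S = {5, 1, (-4 + 2i), (-4 - 2i)}.
Expanding the product yields: p(z) = z^4 + 2·z^3 -23·z^2 -80·z + 100.
Note conjugate pairs combine to real quadratics: (z − (-4+2i))(z − (-4−2i)) = z² + 8z + 20.
The resulting polynomial has degree 4 and real coefficients as required.

p(z) = z^4 + 2·z^3 -23·z^2 -80·z + 100.


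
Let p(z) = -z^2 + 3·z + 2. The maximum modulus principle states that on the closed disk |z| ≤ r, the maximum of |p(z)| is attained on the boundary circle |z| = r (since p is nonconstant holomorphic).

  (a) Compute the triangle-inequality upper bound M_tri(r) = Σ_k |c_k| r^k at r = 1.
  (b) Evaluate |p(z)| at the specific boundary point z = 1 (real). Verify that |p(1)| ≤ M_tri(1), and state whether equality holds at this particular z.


Coefficients: c_0 = 2, c_1 = 3, c_2 = -1. Radius r = 1.
Part (a). Triangle bound: M_tri(r) = Σ_k |c_k| r^k
  = |2|·1^0 + |3|·1^1 + |-1|·1^2
  = 2 + 3 + 1 = 6.
This bounds M(r) := max_{|z|=r} |p(z)| from above; equality holds iff all terms c_k z^k can be made to align in phase at a single z on |z|=r.
Part (b). At z = 1 (real, on the circle |z| = r):
  p(1) = (2)·1^0 + (3)·1^1 + (-1)·1^2 = 4.
  |p(1)| = 4.
Check: |p(1)| = 4 ≤ 6 = M_tri(1). ✓ Equality does not hold at z = 1 (the coefficients have mixed signs, so the terms do not all align in phase there).

M_tri(1) = 6; |p(1)| = 4; equality at z=1: no.


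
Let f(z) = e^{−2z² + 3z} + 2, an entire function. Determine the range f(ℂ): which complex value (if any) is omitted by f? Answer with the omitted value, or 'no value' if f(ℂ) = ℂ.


Little Picard bounds the complement of f(ℂ) to at most one point.
The exponent g(z) = −2z² + 3z is a nonconstant polynomial, hence surjective onto ℂ. So e^{g(z)} takes every value in {e^w : w ∈ ℂ} = ℂ ∖ {0}. Adding 2 shifts the range to ℂ ∖ {2}. f omits exactly 2.

Omitted value: 2.


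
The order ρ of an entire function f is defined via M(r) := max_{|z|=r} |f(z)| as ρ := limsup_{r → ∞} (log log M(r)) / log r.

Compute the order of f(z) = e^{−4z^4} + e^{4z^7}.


Each summand is entire of order 4 and 7 respectively (as in the single-exponential case). The order of a sum is at most the max of the orders, so ρ ≤ 7. For the lower bound: on |z|=r choose arg z so that 4z^7 is real positive; then |e^{4z^7}| = e^{4r^7} while |e^{-4z^4}| ≤ e^{4r^4} = o(e^{4r^7}). So |f| ≥ e^{4r^7}(1 − o(1)) and ρ ≥ 7. Hence ρ = max(4, 7) = 7.
Therefore ρ = 7.

Order ρ = 7.


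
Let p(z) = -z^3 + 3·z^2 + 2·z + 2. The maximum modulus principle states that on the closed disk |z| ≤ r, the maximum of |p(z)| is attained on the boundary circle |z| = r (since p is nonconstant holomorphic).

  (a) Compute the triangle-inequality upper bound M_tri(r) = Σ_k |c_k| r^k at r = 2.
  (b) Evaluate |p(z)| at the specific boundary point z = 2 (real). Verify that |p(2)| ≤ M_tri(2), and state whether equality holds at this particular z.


Coefficients: c_0 = 2, c_1 = 2, c_2 = 3, c_3 = -1. Radius r = 2.
Part (a). Triangle bound: M_tri(r) = Σ_k |c_k| r^k
  = |2|·2^0 + |2|·2^1 + |3|·2^2 + |-1|·2^3
  = 2 + 4 + 12 + 8 = 26.
This bounds M(r) := max_{|z|=r} |p(z)| from above; equality holds iff all terms c_k z^k can be made to align in phase at a single z on |z|=r.
Part (b). At z = 2 (real, on the circle |z| = r):
  p(2) = (2)·2^0 + (2)·2^1 + (3)·2^2 + (-1)·2^3 = 10.
  |p(2)| = 10.
Check: |p(2)| = 10 ≤ 26 = M_tri(2). ✓ Equality does not hold at z = 2 (the coefficients have mixed signs, so the terms do not all align in phase there).

M_tri(2) = 26; |p(2)| = 10; equality at z=2: no.


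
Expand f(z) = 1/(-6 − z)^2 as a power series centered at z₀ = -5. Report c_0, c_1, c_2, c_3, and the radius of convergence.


Let w = z − z₀, so z = z₀ + w.
Then -6 − z = -6 − (z₀ + w) = (-6 − z₀) − w = -1 − w.
f(z) = 1/(-1 − w)^2 = (1/(-1)^2) · (1 − w/(-1))^{−2}.
By the binomial series (1−u)^{−2} = Σ_{n≥0} C(n+1, 1) u^n for |u|<1, with u = w/(-1):
  c_n = C(n+1, 1) / (-1)^(n+2).
  c_0 = 1/(-1)^2 = 1.
  c_1 = 2/(-1)^3 = -2.
  c_2 = 3/(-1)^4 = 3.
  c_3 = 4/(-1)^5 = -4.
The series is valid for |w/d| < 1, i.e. |z − z₀| < |d|.
Radius of convergence: R = |-6 − z₀| = |-1| = 1 (distance from z₀ to the singularity z = -6).

c_0 = 1, c_1 = -2, c_2 = 3, c_3 = -4; R = 1.


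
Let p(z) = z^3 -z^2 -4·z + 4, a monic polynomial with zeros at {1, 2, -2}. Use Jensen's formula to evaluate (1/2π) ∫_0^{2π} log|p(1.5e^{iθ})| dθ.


Zeros: -2, 1, 2; r = 1.5.
Inside |z| < r: 1. Outside (|z| ≥ r): -2, 2.
p(0) = 4, so log|p(0)| = log(4) = 1.3863.
Apply Jensen: I(r) = log|p(0)| + Σ_k log(r/|z_k|), summed over zeros inside |z| < r.
  log(r/|z_k|) for z_k = 1: log(1.5/1) = 0.4055
  Outside zeros (-2, 2) contribute nothing to the Jensen sum.
Sum over inside zeros: 0.4055.
I(r) = log|p(0)| + (inside sum) = 1.3863 + 0.4055 = 1.7918.
Note: since some zeros are outside |z| ≤ r, the simplified n·log(r) form does NOT apply — only the inside zeros contribute.

I(r) ≈ 1.7918.


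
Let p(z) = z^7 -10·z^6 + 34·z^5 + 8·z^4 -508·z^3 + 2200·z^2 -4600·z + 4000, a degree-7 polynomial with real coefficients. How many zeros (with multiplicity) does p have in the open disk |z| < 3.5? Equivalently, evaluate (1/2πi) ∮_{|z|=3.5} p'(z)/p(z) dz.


The zeros of p are: (3 + 1i), (3 - 1i), (3 + 1i), (3 - 1i), -4, (1 + 3i), (1 - 3i).
Their magnitudes are: 3.162, 3.162, 3.162, 3.162, 4, 3.162, 3.162.
Zeros with |z| < R = 3.5: (3 + 1i), (3 - 1i), (3 + 1i), (3 - 1i), (1 + 3i), (1 - 3i).
Count = 6.
By the argument principle, (1/2πi) ∮_{|z|=R} p'(z)/p(z) dz equals exactly this count.

Number of zeros inside |z| < 3.5: 6.


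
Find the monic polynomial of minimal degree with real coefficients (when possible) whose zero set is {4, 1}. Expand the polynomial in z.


The polynomial is p(z) = ∏_{α ∈ S} (z − α), where S = {4, 1}.
Expanding the product yields: p(z) = z^2 -5·z + 4.
The resulting polynomial has degree 2 and real coefficients as required.

p(z) = z^2 -5·z + 4.


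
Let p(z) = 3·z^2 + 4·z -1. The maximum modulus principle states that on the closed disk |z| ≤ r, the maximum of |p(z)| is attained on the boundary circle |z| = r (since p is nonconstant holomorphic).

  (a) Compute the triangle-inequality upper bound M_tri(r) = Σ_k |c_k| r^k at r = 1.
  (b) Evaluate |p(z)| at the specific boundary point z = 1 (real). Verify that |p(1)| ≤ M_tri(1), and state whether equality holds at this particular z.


Coefficients: c_0 = -1, c_1 = 4, c_2 = 3. Radius r = 1.
Part (a). Triangle bound: M_tri(r) = Σ_k |c_k| r^k
  = |-1|·1^0 + |4|·1^1 + |3|·1^2
  = 1 + 4 + 3 = 8.
This bounds M(r) := max_{|z|=r} |p(z)| from above; equality holds iff all terms c_k z^k can be made to align in phase at a single z on |z|=r.
Part (b). At z = 1 (real, on the circle |z| = r):
  p(1) = (-1)·1^0 + (4)·1^1 + (3)·1^2 = 6.
  |p(1)| = 6.
Check: |p(1)| = 6 ≤ 8 = M_tri(1). ✓ Equality does not hold at z = 1 (the coefficients have mixed signs, so the terms do not all align in phase there).

M_tri(1) = 8; |p(1)| = 6; equality at z=1: no.


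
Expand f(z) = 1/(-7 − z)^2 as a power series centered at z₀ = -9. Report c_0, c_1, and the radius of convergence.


Let w = z − z₀, so z = z₀ + w.
Then -7 − z = -7 − (z₀ + w) = (-7 − z₀) − w = 2 − w.
f(z) = 1/(2 − w)^2 = (1/(2)^2) · (1 − w/(2))^{−2}.
By the binomial series (1−u)^{−2} = Σ_{n≥0} C(n+1, 1) u^n for |u|<1, with u = w/(2):
  c_n = C(n+1, 1) / (2)^(n+2).
  c_0 = 1/(2)^2 = 1/4.
  c_1 = 2/(2)^3 = 1/4.
The series is valid for |w/d| < 1, i.e. |z − z₀| < |d|.
Radius of convergence: R = |-7 − z₀| = |2| = 2 (distance from z₀ to the singularity z = -7).

c_0 = 1/4, c_1 = 1/4; R = 2.


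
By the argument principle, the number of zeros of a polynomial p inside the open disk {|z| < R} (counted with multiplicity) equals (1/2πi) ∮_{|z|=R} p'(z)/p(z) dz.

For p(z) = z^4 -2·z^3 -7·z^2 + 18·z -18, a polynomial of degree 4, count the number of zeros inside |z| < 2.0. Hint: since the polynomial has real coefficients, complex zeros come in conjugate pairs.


The zeros of p are: -3, 3, (1 + 1i), (1 - 1i).
Their magnitudes are: 3, 3, 1.414, 1.414.
Zeros with |z| < R = 2.0: (1 + 1i), (1 - 1i).
Count = 2.
By the argument principle, (1/2πi) ∮_{|z|=R} p'(z)/p(z) dz equals exactly this count.

Number of zeros inside |z| < 2.0: 2.


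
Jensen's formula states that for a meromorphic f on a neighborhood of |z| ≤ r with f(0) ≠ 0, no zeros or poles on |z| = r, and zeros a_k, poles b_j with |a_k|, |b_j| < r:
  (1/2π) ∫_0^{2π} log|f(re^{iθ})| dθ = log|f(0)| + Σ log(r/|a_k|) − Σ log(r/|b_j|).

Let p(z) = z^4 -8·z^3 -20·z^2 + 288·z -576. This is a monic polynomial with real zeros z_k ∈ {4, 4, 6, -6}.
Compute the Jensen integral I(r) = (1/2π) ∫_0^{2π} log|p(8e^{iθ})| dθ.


Zeros: -6, 4, 4, 6; r = 8.
Inside |z| < r: -6, 4, 4, 6. Outside (|z| ≥ r): ∅.
p(0) = -576, so log|p(0)| = log(576) = 6.3561.
Apply Jensen: I(r) = log|p(0)| + Σ_k log(r/|z_k|), summed over zeros inside |z| < r.
  log(r/|z_k|) for z_k = 4: log(8/4) = 0.6931
  log(r/|z_k|) for z_k = 4: log(8/4) = 0.6931
  log(r/|z_k|) for z_k = 6: log(8/6) = 0.2877
  log(r/|z_k|) for z_k = -6: log(8/6) = 0.2877
Sum over inside zeros: 1.9617.
I(r) = log|p(0)| + (inside sum) = 6.3561 + 1.9617 = 8.3178.
Closed form (all zeros inside, monic): I(r) = n·log(r) = 4·log(8) = 8.3178. ✓

I(r) ≈ 8.3178.


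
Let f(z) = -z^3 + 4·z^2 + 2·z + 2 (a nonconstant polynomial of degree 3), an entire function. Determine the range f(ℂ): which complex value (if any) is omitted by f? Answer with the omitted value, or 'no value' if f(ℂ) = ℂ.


Little Picard bounds the complement of f(ℂ) to at most one point.
For every w ∈ ℂ, the equation p(z) − w = 0 is a nonconstant polynomial in z and hence has at least one root by the fundamental theorem of algebra. So p is surjective onto ℂ, omitting no value.

Omitted value: no value.


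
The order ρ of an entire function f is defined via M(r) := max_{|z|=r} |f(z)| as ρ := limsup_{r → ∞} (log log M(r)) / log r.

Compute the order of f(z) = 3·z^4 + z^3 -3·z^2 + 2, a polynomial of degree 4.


|f(z)| ≤ Σ|c_k|·r^k = O(r^4) as r → ∞. Polynomial growth is O(e^{r^ε}) for every ε > 0 (since r^4/e^{r^ε} → 0), so ρ ≤ ε for all ε > 0, i.e. ρ = 0. Every nonconstant polynomial has order 0.
Therefore ρ = 0.

Order ρ = 0.


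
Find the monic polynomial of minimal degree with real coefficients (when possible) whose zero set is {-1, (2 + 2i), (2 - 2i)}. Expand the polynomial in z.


The polynomial is p(z) = ∏_{α ∈ S} (z − α), where S = {-1, (2 + 2i), (2 - 2i)}.
Expanding the product yields: p(z) = z^3 -3·z^2 + 4·z + 8.
Note conjugate pairs combine to real quadratics: (z − (2+2i))(z − (2−2i)) = z² − 4z + 8.
The resulting polynomial has degree 3 and real coefficients as required.

p(z) = z^3 -3·z^2 + 4·z + 8.


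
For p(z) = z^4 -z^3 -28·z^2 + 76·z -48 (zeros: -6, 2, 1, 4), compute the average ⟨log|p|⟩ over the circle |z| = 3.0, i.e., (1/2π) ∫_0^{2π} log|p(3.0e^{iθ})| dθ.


Zeros: -6, 1, 2, 4; r = 3.0.
Inside |z| < r: 1, 2. Outside (|z| ≥ r): -6, 4.
p(0) = -48, so log|p(0)| = log(48) = 3.8712.
Apply Jensen: I(r) = log|p(0)| + Σ_k log(r/|z_k|), summed over zeros inside |z| < r.
  log(r/|z_k|) for z_k = 2: log(3.0/2) = 0.4055
  log(r/|z_k|) for z_k = 1: log(3.0/1) = 1.0986
  Outside zeros (-6, 4) contribute nothing to the Jensen sum.
Sum over inside zeros: 1.5041.
I(r) = log|p(0)| + (inside sum) = 3.8712 + 1.5041 = 5.3753.
Note: since some zeros are outside |z| ≤ r, the simplified n·log(r) form does NOT apply — only the inside zeros contribute.

I(r) ≈ 5.3753.


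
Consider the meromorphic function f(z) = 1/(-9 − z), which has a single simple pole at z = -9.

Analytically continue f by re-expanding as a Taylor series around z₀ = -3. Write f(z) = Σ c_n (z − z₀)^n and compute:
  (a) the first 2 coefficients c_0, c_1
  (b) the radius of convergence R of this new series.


Let w = z − z₀, so z = z₀ + w.
Then -9 − z = -9 − (z₀ + w) = (-9 − z₀) − w = -6 − w.
f(z) = 1/(-6 − w) = (1/(-6)) · 1/(1 − w/(-6)) = Σ_{n≥0} w^n / (-6)^(n+1).
So c_n = 1/(-6)^(n+1):
  c_0 = 1/(-6)^1 = -1/6.
  c_1 = 1/(-6)^2 = 1/36.
The series is valid for |w/d| < 1, i.e. |z − z₀| < |d|.
Radius of convergence: R = |-9 − z₀| = |-6| = 6 (distance from z₀ to the singularity z = -9).

c_0 = -1/6, c_1 = 1/36; R = 6.


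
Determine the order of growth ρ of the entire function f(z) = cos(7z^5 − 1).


Write cos(w) = (e^{iw} ± e^{−iw})/(2 or 2i), so |cos(w)| ≤ e^{|w|}. With w = 7z^5 − 1, |w| ≤ 7r^5 + 1 on |z|=r, giving M(r) ≤ e^{7r^5 + 1} and ρ ≤ 5. For the lower bound, choose z on |z|=r with 7z^5 purely imaginary of modulus 7r^5; then |cos(7z^5 − 1)| grows like e^{7r^5}/2, so ρ ≥ 5. Hence ρ = 5.
Therefore ρ = 5.

Order ρ = 5.


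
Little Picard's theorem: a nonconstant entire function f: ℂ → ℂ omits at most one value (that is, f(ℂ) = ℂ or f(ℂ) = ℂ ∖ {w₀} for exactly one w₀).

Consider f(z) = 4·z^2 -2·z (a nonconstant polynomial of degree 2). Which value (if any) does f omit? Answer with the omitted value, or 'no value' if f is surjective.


Little Picard bounds the complement of f(ℂ) to at most one point.
For every w ∈ ℂ, the equation p(z) − w = 0 is a nonconstant polynomial in z and hence has at least one root by the fundamental theorem of algebra. So p is surjective onto ℂ, omitting no value.

Omitted value: no value.


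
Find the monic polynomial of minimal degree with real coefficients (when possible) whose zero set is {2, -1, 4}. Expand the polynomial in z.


The polynomial is p(z) = ∏_{α ∈ S} (z − α), where S = {2, -1, 4}.
Expanding the product yields: p(z) = z^3 -5·z^2 + 2·z + 8.
The resulting polynomial has degree 3 and real coefficients as required.

p(z) = z^3 -5·z^2 + 2·z + 8.


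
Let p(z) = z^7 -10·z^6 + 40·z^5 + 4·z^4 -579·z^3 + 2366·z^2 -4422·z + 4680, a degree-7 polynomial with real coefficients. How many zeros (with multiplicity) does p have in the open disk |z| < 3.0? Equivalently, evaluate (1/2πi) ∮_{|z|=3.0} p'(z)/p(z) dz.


The zeros of p are: (3 + 2i), (3 - 2i), -4, (3 + 3i), (3 - 3i), (1 + 2i), (1 - 2i).
Their magnitudes are: 3.606, 3.606, 4, 4.243, 4.243, 2.236, 2.236.
Zeros with |z| < R = 3.0: (1 + 2i), (1 - 2i).
Count = 2.
By the argument principle, (1/2πi) ∮_{|z|=R} p'(z)/p(z) dz equals exactly this count.

Number of zeros inside |z| < 3.0: 2.


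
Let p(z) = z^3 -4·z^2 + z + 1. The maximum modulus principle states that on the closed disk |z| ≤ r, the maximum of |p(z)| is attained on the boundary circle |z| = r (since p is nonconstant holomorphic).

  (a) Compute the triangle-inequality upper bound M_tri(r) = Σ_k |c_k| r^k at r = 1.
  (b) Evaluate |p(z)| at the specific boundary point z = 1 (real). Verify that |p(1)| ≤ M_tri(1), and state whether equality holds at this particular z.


Coefficients: c_0 = 1, c_1 = 1, c_2 = -4, c_3 = 1. Radius r = 1.
Part (a). Triangle bound: M_tri(r) = Σ_k |c_k| r^k
  = |1|·1^0 + |1|·1^1 + |-4|·1^2 + |1|·1^3
  = 1 + 1 + 4 + 1 = 7.
This bounds M(r) := max_{|z|=r} |p(z)| from above; equality holds iff all terms c_k z^k can be made to align in phase at a single z on |z|=r.
Part (b). At z = 1 (real, on the circle |z| = r):
  p(1) = (1)·1^0 + (1)·1^1 + (-4)·1^2 + (1)·1^3 = -1.
  |p(1)| = 1.
Check: |p(1)| = 1 ≤ 7 = M_tri(1). ✓ Equality does not hold at z = 1 (the coefficients have mixed signs, so the terms do not all align in phase there).

M_tri(1) = 7; |p(1)| = 1; equality at z=1: no.


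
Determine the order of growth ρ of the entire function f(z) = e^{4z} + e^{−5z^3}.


Each summand is entire of order 1 and 3 respectively (as in the single-exponential case). The order of a sum is at most the max of the orders, so ρ ≤ 3. For the lower bound: on |z|=r choose arg z so that -5z^3 is real positive; then |e^{-5z^3}| = e^{5r^3} while |e^{4z}| ≤ e^{4r^1} = o(e^{5r^3}). So |f| ≥ e^{5r^3}(1 − o(1)) and ρ ≥ 3. Hence ρ = max(1, 3) = 3.
Therefore ρ = 3.

Order ρ = 3.


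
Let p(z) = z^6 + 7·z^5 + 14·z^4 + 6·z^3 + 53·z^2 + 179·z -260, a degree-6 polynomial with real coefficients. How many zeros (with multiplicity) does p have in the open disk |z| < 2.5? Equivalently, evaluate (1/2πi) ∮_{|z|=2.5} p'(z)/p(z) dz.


The zeros of p are: 1, (1 + 2i), (1 - 2i), (-3 + 2i), (-3 - 2i), -4.
Their magnitudes are: 1, 2.236, 2.236, 3.606, 3.606, 4.
Zeros with |z| < R = 2.5: 1, (1 + 2i), (1 - 2i).
Count = 3.
By the argument principle, (1/2πi) ∮_{|z|=R} p'(z)/p(z) dz equals exactly this count.

Number of zeros inside |z| < 2.5: 3.


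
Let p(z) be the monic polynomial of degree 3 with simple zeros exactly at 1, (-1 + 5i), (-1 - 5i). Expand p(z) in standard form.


The polynomial is p(z) = ∏_{α ∈ S} (z − α), where S = {1, (-1 + 5i), (-1 - 5i)}.
Expanding the product yields: p(z) = z^3 + z^2 + 24·z -26.
Note conjugate pairs combine to real quadratics: (z − (-1+5i))(z − (-1−5i)) = z² + 2z + 26.
The resulting polynomial has degree 3 and real coefficients as required.

p(z) = z^3 + z^2 + 24·z -26.


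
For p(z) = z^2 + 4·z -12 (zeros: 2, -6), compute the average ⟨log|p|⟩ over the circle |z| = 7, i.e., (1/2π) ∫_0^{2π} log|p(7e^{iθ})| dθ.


Zeros: -6, 2; r = 7.
Inside |z| < r: -6, 2. Outside (|z| ≥ r): ∅.
p(0) = -12, so log|p(0)| = log(12) = 2.4849.
Apply Jensen: I(r) = log|p(0)| + Σ_k log(r/|z_k|), summed over zeros inside |z| < r.
  log(r/|z_k|) for z_k = 2: log(7/2) = 1.2528
  log(r/|z_k|) for z_k = -6: log(7/6) = 0.1542
Sum over inside zeros: 1.4069.
I(r) = log|p(0)| + (inside sum) = 2.4849 + 1.4069 = 3.8918.
Closed form (all zeros inside, monic): I(r) = n·log(r) = 2·log(7) = 3.8918. ✓

I(r) ≈ 3.8918.
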